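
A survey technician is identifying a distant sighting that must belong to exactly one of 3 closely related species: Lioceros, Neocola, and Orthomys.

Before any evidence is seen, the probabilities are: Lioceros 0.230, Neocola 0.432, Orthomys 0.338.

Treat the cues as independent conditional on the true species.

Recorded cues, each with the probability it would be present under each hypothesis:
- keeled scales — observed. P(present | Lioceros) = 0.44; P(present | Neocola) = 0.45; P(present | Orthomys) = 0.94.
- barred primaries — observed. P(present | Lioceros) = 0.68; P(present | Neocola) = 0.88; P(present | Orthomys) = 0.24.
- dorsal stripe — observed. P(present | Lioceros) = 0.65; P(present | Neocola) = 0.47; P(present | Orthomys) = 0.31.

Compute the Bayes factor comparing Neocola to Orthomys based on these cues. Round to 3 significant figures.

2.66

Joint likelihood of the cue pattern under each hypothesis:
  Neocola: 0.45 × 0.88 × 0.47 = 0.18612
  Orthomys: 0.94 × 0.24 × 0.31 = 0.069936
Bayes factor = 0.18612 / 0.069936 ≈ 2.66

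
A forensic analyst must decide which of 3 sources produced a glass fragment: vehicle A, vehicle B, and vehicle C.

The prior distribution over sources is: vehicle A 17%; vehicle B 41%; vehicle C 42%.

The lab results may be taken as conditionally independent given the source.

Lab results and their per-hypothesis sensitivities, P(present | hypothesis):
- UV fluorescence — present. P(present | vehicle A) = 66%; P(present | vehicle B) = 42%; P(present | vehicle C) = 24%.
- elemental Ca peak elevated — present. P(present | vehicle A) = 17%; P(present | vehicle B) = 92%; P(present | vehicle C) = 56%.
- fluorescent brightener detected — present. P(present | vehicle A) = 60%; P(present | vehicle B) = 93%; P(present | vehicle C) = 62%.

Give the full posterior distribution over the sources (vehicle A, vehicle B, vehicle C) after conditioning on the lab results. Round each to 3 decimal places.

Multiply each prior by the joint likelihood of the lab result pattern:
  vehicle A: 0.17 × 0.66 × 0.17 × 0.60 = 0.011444
  vehicle B: 0.41 × 0.42 × 0.92 × 0.93 = 0.14733
  vehicle C: 0.42 × 0.24 × 0.56 × 0.62 = 0.034998
Marginal likelihood of the evidence = 0.19378.
P(vehicle A | evidence) = 0.011444 / 0.19378 ≈ 0.059
P(vehicle B | evidence) = 0.14733 / 0.19378 ≈ 0.760
P(vehicle C | evidence) = 0.034998 / 0.19378 ≈ 0.181

0.059, 0.760, 0.181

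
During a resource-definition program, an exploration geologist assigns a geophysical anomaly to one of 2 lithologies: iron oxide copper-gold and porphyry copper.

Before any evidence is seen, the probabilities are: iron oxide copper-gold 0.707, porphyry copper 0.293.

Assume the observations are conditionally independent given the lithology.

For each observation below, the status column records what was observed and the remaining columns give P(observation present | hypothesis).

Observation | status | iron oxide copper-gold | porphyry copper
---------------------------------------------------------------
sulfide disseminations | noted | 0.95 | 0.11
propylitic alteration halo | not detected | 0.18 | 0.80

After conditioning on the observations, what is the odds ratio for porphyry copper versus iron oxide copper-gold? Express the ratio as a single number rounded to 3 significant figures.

Unnormalized posterior weight (prior times the observation likelihoods) for each of the two hypotheses (using 1 − P(present | H) for each absent observation):
  porphyry copper: 0.293 × 0.11 × (1 − 0.80) = 0.006446
  iron oxide copper-gold: 0.707 × 0.95 × (1 − 0.18) = 0.55075
Odds(porphyry copper : iron oxide copper-gold) = 0.006446 / 0.55075 ≈ 0.0117.

0.0117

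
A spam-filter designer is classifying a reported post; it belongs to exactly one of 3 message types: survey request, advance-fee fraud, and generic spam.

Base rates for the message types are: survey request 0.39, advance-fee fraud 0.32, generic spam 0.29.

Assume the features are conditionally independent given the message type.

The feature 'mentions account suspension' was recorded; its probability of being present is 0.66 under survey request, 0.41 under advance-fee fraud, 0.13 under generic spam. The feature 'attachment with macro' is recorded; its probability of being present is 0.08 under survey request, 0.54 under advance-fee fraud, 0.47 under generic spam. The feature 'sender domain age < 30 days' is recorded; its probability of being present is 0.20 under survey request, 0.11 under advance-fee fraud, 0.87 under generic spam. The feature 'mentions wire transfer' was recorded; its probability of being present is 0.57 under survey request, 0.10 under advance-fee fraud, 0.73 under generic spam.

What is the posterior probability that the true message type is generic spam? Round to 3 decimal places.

0.783

Multiply each prior by the joint likelihood of the feature pattern:
  survey request: 0.39 × 0.66 × 0.08 × 0.20 × 0.57 = 0.0023475
  advance-fee fraud: 0.32 × 0.41 × 0.54 × 0.11 × 0.10 = 0.00077933
  generic spam: 0.29 × 0.13 × 0.47 × 0.87 × 0.73 = 0.011253
Normalizing constant Z = 0.0023475 + 0.00077933 + 0.011253 = 0.01438.
P(generic spam | evidence) = 0.011253 / 0.01438 ≈ 0.783.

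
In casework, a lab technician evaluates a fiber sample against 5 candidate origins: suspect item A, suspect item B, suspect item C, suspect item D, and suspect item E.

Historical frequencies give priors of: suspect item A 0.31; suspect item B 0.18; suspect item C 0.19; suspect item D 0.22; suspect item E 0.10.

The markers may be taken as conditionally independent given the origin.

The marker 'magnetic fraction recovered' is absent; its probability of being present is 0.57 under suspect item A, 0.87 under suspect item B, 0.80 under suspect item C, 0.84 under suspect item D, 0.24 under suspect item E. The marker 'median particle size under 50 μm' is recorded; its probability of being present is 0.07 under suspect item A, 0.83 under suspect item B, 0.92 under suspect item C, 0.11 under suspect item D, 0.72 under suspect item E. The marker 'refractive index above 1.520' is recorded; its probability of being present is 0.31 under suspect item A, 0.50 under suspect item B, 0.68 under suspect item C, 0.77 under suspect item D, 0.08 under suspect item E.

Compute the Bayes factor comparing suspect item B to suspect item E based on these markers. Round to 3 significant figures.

1.23

Joint likelihood of the marker pattern under each hypothesis (using 1 − P(present | H) for each absent marker):
  suspect item B: (1 − 0.87) × 0.83 × 0.50 = 0.05395
  suspect item E: (1 − 0.24) × 0.72 × 0.08 = 0.043776
Bayes factor = 0.05395 / 0.043776 ≈ 1.23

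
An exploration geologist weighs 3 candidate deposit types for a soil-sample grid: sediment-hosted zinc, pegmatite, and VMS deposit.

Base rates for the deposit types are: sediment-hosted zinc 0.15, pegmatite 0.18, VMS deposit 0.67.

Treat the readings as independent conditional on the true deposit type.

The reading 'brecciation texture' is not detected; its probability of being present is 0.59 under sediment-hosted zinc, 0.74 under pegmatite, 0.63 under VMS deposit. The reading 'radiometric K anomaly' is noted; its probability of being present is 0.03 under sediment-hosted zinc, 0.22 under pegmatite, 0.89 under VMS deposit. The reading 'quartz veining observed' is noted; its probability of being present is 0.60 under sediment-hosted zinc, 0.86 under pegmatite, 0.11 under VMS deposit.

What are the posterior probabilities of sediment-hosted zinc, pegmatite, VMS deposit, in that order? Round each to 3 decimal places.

Multiply each prior by the joint likelihood of the reading pattern (using 1 − P(present | H) for each absent reading):
  sediment-hosted zinc: 0.15 × (1 − 0.59) × 0.03 × 0.60 = 0.001107
  pegmatite: 0.18 × (1 − 0.74) × 0.22 × 0.86 = 0.0088546
  VMS deposit: 0.67 × (1 − 0.63) × 0.89 × 0.11 = 0.024269
Normalizing constant Z = 0.001107 + 0.0088546 + 0.024269 = 0.034231.
P(sediment-hosted zinc | evidence) = 0.001107 / 0.034231 ≈ 0.032
P(pegmatite | evidence) = 0.0088546 / 0.034231 ≈ 0.259
P(VMS deposit | evidence) = 0.024269 / 0.034231 ≈ 0.709

0.032, 0.259, 0.709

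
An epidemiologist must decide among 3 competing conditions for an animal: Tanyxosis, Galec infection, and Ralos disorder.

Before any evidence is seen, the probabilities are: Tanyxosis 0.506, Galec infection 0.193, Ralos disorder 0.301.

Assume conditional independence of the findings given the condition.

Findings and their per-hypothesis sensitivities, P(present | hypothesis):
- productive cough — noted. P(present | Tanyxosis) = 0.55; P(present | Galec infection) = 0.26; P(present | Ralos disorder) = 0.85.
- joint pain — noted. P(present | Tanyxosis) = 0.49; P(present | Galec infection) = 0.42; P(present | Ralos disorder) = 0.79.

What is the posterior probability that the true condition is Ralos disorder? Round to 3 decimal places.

0.562

By Bayes' rule with conditional independence, the unnormalized weight for each hypothesis is prior × ∏ likelihoods:
  Tanyxosis: 0.506 × 0.55 × 0.49 = 0.13637
  Galec infection: 0.193 × 0.26 × 0.42 = 0.021076
  Ralos disorder: 0.301 × 0.85 × 0.79 = 0.20212
Normalizing constant Z = 0.13637 + 0.021076 + 0.20212 = 0.35956.
P(Ralos disorder | evidence) = 0.20212 / 0.35956 ≈ 0.562.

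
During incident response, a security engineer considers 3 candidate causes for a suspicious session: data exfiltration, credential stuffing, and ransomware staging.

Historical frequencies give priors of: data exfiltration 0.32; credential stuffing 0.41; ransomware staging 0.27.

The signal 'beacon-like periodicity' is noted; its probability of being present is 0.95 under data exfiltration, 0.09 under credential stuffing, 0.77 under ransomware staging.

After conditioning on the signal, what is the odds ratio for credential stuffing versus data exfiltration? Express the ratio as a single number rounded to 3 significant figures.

Posterior odds equal prior odds times the likelihood ratio; only the two competing hypotheses matter.
  credential stuffing: 0.41 × 0.09 = 0.0369
  data exfiltration: 0.32 × 0.95 = 0.304
Odds(credential stuffing : data exfiltration) = 0.0369 / 0.304 ≈ 0.121.

0.121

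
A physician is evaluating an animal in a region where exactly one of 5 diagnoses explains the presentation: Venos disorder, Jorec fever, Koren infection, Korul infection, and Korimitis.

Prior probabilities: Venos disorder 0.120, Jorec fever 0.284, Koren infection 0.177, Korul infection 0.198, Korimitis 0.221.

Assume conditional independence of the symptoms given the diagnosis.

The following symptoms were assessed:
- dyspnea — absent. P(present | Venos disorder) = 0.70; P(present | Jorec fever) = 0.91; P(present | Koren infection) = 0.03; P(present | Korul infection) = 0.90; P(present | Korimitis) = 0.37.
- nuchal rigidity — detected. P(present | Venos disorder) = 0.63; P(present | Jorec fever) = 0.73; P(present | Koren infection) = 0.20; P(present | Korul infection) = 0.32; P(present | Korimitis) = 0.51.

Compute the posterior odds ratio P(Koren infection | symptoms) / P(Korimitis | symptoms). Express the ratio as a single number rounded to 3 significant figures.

Posterior odds equal prior odds times the likelihood ratio; only the two competing hypotheses matter (using 1 − P(present | H) for each absent symptom).
  Koren infection: 0.177 × (1 − 0.03) × 0.20 = 0.034338
  Korimitis: 0.221 × (1 − 0.37) × 0.51 = 0.071007
Posterior odds = 0.034338 / 0.071007 ≈ 0.484.

0.484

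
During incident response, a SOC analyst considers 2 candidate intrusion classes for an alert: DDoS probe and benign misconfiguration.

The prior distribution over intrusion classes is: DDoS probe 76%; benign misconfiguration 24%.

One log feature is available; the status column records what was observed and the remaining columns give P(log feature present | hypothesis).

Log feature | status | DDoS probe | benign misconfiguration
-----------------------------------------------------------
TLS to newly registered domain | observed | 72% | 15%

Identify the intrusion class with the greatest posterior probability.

By Bayes' rule, the unnormalized weight for each hypothesis is prior × likelihood:
  DDoS probe: 0.76 × 0.72 = 0.5472
  benign misconfiguration: 0.24 × 0.15 = 0.036
The unnormalized weights sum to 0.5832.
P(DDoS probe | evidence) ≈ 0.5472 / 0.5832 ≈ 0.938
P(benign misconfiguration | evidence) ≈ 0.036 / 0.5832 ≈ 0.062
The largest is 0.938, so DDoS probe is most probable.

DDoS probe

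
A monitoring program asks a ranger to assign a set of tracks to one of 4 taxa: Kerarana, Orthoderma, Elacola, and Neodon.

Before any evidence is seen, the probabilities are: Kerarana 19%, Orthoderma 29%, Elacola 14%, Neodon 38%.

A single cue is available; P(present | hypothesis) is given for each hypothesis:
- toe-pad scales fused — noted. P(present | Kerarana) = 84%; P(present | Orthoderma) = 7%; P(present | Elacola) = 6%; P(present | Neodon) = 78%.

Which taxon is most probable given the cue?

For each hypothesis, the unnormalized posterior weight is prior × likelihood:
  Kerarana: 0.19 × 0.84 = 0.1596
  Orthoderma: 0.29 × 0.07 = 0.0203
  Elacola: 0.14 × 0.06 = 0.0084
  Neodon: 0.38 × 0.78 = 0.2964
Normalizing constant Z = 0.1596 + 0.0203 + 0.0084 + 0.2964 = 0.4847.
P(Kerarana | evidence) ≈ 0.1596 / 0.4847 ≈ 0.329
P(Orthoderma | evidence) ≈ 0.0203 / 0.4847 ≈ 0.042
P(Elacola | evidence) ≈ 0.0084 / 0.4847 ≈ 0.017
P(Neodon | evidence) ≈ 0.2964 / 0.4847 ≈ 0.612
The largest is 0.612, so Neodon is most probable.

Neodon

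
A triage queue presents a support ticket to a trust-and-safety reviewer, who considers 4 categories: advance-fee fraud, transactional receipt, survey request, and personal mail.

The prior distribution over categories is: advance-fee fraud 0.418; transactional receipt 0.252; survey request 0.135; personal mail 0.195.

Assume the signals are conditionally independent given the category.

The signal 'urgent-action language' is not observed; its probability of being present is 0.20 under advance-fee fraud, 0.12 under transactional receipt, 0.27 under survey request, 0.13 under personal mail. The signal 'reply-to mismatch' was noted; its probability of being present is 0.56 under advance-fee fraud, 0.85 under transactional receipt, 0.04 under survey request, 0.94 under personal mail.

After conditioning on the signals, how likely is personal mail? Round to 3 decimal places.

Multiply each prior by the joint likelihood of the signal pattern (using 1 − P(present | H) for each absent signal):
  advance-fee fraud: 0.418 × (1 − 0.20) × 0.56 = 0.18726
  transactional receipt: 0.252 × (1 − 0.12) × 0.85 = 0.1885
  survey request: 0.135 × (1 − 0.27) × 0.04 = 0.003942
  personal mail: 0.195 × (1 − 0.13) × 0.94 = 0.15947
Normalizing constant Z = 0.18726 + 0.1885 + 0.003942 + 0.15947 = 0.53917.
P(personal mail | evidence) = 0.15947 / 0.53917 ≈ 0.296.

0.296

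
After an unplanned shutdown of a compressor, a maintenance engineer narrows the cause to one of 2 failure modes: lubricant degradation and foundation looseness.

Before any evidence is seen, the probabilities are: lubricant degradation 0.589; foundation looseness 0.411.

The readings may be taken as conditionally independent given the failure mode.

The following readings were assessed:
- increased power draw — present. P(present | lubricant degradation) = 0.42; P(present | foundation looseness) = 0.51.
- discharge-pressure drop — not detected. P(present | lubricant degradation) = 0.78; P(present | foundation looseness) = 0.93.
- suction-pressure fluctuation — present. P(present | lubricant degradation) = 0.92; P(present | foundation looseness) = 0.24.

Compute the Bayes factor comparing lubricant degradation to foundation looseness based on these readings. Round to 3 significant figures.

Take the product of per-reading likelihoods under each hypothesis (using 1 − P(present | H) for each absent reading), then divide.
  lubricant degradation: 0.42 × (1 − 0.78) × 0.92 = 0.085008
  foundation looseness: 0.51 × (1 − 0.93) × 0.24 = 0.008568
Bayes factor = 0.085008 / 0.008568 ≈ 9.92

9.92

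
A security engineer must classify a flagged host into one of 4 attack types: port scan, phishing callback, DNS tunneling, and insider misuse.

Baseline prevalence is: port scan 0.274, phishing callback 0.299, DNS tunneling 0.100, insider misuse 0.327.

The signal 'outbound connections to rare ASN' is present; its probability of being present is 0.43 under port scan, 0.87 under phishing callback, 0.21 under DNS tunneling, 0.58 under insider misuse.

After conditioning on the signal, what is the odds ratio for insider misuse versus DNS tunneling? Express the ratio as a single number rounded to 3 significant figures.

Unnormalized posterior weight (prior times the signal likelihood) for each of the two hypotheses:
  insider misuse: 0.327 × 0.58 = 0.18966
  DNS tunneling: 0.100 × 0.21 = 0.021
Posterior odds = 0.18966 / 0.021 ≈ 9.03.

9.03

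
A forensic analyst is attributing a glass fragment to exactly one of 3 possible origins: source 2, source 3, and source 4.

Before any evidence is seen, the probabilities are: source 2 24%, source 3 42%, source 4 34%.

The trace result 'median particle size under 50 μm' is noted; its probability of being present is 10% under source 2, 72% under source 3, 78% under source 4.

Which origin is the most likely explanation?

source 3

By Bayes' rule, the unnormalized weight for each hypothesis is prior × likelihood:
  source 2: 0.24 × 0.10 = 0.024
  source 3: 0.42 × 0.72 = 0.3024
  source 4: 0.34 × 0.78 = 0.2652
Normalizing constant Z = 0.024 + 0.3024 + 0.2652 = 0.5916.
P(source 2 | evidence) ≈ 0.024 / 0.5916 ≈ 0.041
P(source 3 | evidence) ≈ 0.3024 / 0.5916 ≈ 0.511
P(source 4 | evidence) ≈ 0.2652 / 0.5916 ≈ 0.448
The largest is 0.511, so source 3 is most probable.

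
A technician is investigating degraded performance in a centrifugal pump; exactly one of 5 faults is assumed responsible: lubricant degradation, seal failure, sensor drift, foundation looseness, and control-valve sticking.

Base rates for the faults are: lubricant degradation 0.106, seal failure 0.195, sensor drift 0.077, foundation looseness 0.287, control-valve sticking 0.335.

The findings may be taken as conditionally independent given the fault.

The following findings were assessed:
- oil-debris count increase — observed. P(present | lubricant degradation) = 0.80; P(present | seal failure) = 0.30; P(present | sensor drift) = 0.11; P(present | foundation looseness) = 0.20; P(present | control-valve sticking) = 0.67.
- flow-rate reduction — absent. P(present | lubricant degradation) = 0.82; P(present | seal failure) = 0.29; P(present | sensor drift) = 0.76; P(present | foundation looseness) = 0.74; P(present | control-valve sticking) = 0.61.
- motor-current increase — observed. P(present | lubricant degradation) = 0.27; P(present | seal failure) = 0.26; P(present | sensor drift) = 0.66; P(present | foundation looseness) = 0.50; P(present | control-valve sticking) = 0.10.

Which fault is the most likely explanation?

Multiply each prior by the joint likelihood of the evidence pattern (using 1 − P(present | H) for each absent finding):
  lubricant degradation: 0.106 × 0.80 × (1 − 0.82) × 0.27 = 0.0041213
  seal failure: 0.195 × 0.30 × (1 − 0.29) × 0.26 = 0.010799
  sensor drift: 0.077 × 0.11 × (1 − 0.76) × 0.66 = 0.0013416
  foundation looseness: 0.287 × 0.20 × (1 − 0.74) × 0.50 = 0.007462
  control-valve sticking: 0.335 × 0.67 × (1 − 0.61) × 0.10 = 0.0087536
Normalizing constant Z = 0.0041213 + 0.010799 + 0.0013416 + 0.007462 + 0.0087536 = 0.032478.
P(lubricant degradation | evidence) ≈ 0.0041213 / 0.032478 ≈ 0.127
P(seal failure | evidence) ≈ 0.010799 / 0.032478 ≈ 0.333
P(sensor drift | evidence) ≈ 0.0013416 / 0.032478 ≈ 0.041
P(foundation looseness | evidence) ≈ 0.007462 / 0.032478 ≈ 0.230
P(control-valve sticking | evidence) ≈ 0.0087536 / 0.032478 ≈ 0.270
The largest is 0.333, so seal failure is most probable.

seal failure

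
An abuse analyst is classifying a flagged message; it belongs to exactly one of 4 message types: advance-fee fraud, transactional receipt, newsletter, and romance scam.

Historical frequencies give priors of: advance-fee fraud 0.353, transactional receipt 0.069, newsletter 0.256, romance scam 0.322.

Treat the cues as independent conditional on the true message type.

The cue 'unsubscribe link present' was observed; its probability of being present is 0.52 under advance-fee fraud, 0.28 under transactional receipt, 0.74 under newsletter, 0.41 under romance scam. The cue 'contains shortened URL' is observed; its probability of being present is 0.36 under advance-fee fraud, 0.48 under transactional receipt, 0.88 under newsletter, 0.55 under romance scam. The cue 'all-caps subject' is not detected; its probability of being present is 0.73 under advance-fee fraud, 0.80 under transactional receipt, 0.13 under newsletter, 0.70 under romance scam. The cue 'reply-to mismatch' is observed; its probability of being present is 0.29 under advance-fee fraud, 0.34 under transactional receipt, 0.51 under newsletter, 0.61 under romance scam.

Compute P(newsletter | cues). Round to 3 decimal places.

0.795

Multiply each prior by the joint likelihood of the cue pattern (using 1 − P(present | H) for each absent cue):
  advance-fee fraud: 0.353 × 0.52 × 0.36 × (1 − 0.73) × 0.29 = 0.0051742
  transactional receipt: 0.069 × 0.28 × 0.48 × (1 − 0.80) × 0.34 = 0.0006306
  newsletter: 0.256 × 0.74 × 0.88 × (1 − 0.13) × 0.51 = 0.073968
  romance scam: 0.322 × 0.41 × 0.55 × (1 − 0.70) × 0.61 = 0.013288
Normalizing constant Z = 0.0051742 + 0.0006306 + 0.073968 + 0.013288 = 0.093061.
P(newsletter | evidence) = 0.073968 / 0.093061 ≈ 0.795.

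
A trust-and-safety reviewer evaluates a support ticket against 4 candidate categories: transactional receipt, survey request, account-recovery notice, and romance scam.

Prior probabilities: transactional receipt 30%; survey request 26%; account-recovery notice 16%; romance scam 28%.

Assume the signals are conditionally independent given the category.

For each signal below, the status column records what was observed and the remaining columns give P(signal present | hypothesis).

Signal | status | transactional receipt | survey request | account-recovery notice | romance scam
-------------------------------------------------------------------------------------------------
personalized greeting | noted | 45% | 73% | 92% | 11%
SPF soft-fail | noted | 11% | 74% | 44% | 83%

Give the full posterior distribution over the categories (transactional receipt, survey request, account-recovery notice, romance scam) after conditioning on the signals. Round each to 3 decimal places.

Multiply each prior by the joint likelihood of the signal pattern:
  transactional receipt: 0.30 × 0.45 × 0.11 = 0.01485
  survey request: 0.26 × 0.73 × 0.74 = 0.14045
  account-recovery notice: 0.16 × 0.92 × 0.44 = 0.064768
  romance scam: 0.28 × 0.11 × 0.83 = 0.025564
Normalizing constant Z = 0.01485 + 0.14045 + 0.064768 + 0.025564 = 0.24563.
P(transactional receipt | evidence) = 0.01485 / 0.24563 ≈ 0.060
P(survey request | evidence) = 0.14045 / 0.24563 ≈ 0.572
P(account-recovery notice | evidence) = 0.064768 / 0.24563 ≈ 0.264
P(romance scam | evidence) = 0.025564 / 0.24563 ≈ 0.104

0.060, 0.572, 0.264, 0.104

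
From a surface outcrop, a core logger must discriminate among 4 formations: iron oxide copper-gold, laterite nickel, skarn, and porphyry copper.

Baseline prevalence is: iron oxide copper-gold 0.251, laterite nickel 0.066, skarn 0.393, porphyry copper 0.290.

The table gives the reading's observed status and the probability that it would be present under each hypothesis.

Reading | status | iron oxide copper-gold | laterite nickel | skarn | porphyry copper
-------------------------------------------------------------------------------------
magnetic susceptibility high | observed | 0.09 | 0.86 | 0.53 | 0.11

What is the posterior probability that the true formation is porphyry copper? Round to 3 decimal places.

Multiply each prior by the likelihood of the reading:
  iron oxide copper-gold: 0.251 × 0.09 = 0.02259
  laterite nickel: 0.066 × 0.86 = 0.05676
  skarn: 0.393 × 0.53 = 0.20829
  porphyry copper: 0.290 × 0.11 = 0.0319
Marginal likelihood of the evidence = 0.31954.
P(porphyry copper | evidence) = 0.0319 / 0.31954 ≈ 0.100.

0.100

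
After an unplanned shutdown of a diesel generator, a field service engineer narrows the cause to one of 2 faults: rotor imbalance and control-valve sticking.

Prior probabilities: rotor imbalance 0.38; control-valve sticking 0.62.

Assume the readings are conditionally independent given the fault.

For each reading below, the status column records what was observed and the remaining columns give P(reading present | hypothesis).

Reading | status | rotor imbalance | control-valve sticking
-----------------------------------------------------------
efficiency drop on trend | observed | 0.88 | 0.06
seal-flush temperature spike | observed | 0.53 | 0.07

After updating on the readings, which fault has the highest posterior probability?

By Bayes' rule with conditional independence, the unnormalized weight for each hypothesis is prior × ∏ likelihoods:
  rotor imbalance: 0.38 × 0.88 × 0.53 = 0.17723
  control-valve sticking: 0.62 × 0.06 × 0.07 = 0.002604
Marginal likelihood of the evidence = 0.17984.
P(rotor imbalance | evidence) ≈ 0.17723 / 0.17984 ≈ 0.986
P(control-valve sticking | evidence) ≈ 0.002604 / 0.17984 ≈ 0.014
The largest is 0.986, so rotor imbalance is most probable.

rotor imbalance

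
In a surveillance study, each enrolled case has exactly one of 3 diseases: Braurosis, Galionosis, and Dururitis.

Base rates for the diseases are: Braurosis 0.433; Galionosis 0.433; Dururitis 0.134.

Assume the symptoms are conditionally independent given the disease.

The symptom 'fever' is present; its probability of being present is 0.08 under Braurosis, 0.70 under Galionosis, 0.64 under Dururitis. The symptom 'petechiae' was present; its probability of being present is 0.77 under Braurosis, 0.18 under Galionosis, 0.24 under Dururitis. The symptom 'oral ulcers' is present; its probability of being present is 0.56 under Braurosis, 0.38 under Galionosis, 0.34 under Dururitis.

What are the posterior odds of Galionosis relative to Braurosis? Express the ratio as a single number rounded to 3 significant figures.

The normalizing constant cancels in an odds ratio, so compute prior × likelihood for the two hypotheses only:
  Galionosis: 0.433 × 0.70 × 0.18 × 0.38 = 0.020732
  Braurosis: 0.433 × 0.08 × 0.77 × 0.56 = 0.014937
Posterior odds = 0.020732 / 0.014937 ≈ 1.39.

1.39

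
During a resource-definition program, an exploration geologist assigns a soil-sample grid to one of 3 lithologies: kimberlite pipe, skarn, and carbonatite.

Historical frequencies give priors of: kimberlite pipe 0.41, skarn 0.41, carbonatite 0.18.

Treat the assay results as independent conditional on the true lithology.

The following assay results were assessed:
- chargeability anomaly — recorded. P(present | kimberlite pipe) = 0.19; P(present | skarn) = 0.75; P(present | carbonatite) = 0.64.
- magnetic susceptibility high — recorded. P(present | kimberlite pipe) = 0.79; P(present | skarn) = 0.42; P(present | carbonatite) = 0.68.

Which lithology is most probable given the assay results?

skarn

By Bayes' rule with conditional independence, the unnormalized weight for each hypothesis is prior × ∏ likelihoods:
  kimberlite pipe: 0.41 × 0.19 × 0.79 = 0.061541
  skarn: 0.41 × 0.75 × 0.42 = 0.12915
  carbonatite: 0.18 × 0.64 × 0.68 = 0.078336
The unnormalized weights sum to 0.26903.
P(kimberlite pipe | evidence) ≈ 0.061541 / 0.26903 ≈ 0.229
P(skarn | evidence) ≈ 0.12915 / 0.26903 ≈ 0.480
P(carbonatite | evidence) ≈ 0.078336 / 0.26903 ≈ 0.291
The largest is 0.480, so skarn is most probable.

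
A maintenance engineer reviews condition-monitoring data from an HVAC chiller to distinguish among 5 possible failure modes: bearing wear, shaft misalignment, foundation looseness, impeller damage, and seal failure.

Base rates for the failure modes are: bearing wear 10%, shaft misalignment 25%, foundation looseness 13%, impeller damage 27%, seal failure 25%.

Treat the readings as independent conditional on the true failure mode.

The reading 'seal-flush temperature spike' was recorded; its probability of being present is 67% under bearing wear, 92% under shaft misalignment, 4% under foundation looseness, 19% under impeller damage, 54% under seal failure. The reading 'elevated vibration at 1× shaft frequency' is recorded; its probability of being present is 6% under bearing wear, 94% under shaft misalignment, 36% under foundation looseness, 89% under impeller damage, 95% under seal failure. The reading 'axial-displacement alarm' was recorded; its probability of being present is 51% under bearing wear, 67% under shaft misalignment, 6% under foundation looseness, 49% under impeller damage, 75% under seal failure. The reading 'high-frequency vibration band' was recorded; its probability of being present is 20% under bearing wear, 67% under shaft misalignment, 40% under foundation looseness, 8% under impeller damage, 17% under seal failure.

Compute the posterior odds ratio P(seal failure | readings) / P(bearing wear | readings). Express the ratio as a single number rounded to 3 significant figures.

39.9

Unnormalized posterior weight (prior times the reading likelihoods) for each of the two hypotheses:
  seal failure: 0.25 × 0.54 × 0.95 × 0.75 × 0.17 = 0.016352
  bearing wear: 0.10 × 0.67 × 0.06 × 0.51 × 0.20 = 0.00041004
Posterior odds = 0.016352 / 0.00041004 ≈ 39.9.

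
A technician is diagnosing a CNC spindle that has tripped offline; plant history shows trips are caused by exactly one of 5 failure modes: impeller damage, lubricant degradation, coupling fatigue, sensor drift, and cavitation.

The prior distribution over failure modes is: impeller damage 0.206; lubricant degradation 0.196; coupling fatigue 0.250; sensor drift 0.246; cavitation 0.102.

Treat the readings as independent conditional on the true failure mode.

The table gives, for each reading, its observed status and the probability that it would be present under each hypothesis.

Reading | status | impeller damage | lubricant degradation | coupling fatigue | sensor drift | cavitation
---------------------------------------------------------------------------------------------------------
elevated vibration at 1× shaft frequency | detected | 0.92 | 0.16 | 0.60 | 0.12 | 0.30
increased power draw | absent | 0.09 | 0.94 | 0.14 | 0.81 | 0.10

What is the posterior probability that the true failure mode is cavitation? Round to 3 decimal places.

0.082

For each hypothesis, the unnormalized posterior weight is prior × product of the reading likelihoods (using 1 − P(present | H) for each absent reading):
  impeller damage: 0.206 × 0.92 × (1 − 0.09) = 0.17246
  lubricant degradation: 0.196 × 0.16 × (1 − 0.94) = 0.0018816
  coupling fatigue: 0.250 × 0.60 × (1 − 0.14) = 0.129
  sensor drift: 0.246 × 0.12 × (1 − 0.81) = 0.0056088
  cavitation: 0.102 × 0.30 × (1 − 0.10) = 0.02754
The unnormalized weights sum to 0.33649.
P(cavitation | evidence) = 0.02754 / 0.33649 ≈ 0.082.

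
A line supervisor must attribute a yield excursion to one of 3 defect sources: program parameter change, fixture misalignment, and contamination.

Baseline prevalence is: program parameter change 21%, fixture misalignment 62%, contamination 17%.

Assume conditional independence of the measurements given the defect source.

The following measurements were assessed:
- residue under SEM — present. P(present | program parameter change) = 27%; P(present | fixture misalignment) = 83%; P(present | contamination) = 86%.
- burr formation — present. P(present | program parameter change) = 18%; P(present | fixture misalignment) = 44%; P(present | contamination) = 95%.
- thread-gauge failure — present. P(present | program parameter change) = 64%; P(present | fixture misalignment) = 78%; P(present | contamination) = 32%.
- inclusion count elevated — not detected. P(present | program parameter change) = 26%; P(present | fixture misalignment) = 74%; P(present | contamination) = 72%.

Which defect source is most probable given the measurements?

For each hypothesis, the unnormalized posterior weight is prior × product of the measurement likelihoods (using 1 − P(present | H) for each absent measurement):
  program parameter change: 0.21 × 0.27 × 0.18 × 0.64 × (1 − 0.26) = 0.0048336
  fixture misalignment: 0.62 × 0.83 × 0.44 × 0.78 × (1 − 0.74) = 0.045919
  contamination: 0.17 × 0.86 × 0.95 × 0.32 × (1 − 0.72) = 0.012445
The unnormalized weights sum to 0.063197.
P(program parameter change | evidence) ≈ 0.0048336 / 0.063197 ≈ 0.076
P(fixture misalignment | evidence) ≈ 0.045919 / 0.063197 ≈ 0.727
P(contamination | evidence) ≈ 0.012445 / 0.063197 ≈ 0.197
The largest is 0.727, so fixture misalignment is most probable.

fixture misalignment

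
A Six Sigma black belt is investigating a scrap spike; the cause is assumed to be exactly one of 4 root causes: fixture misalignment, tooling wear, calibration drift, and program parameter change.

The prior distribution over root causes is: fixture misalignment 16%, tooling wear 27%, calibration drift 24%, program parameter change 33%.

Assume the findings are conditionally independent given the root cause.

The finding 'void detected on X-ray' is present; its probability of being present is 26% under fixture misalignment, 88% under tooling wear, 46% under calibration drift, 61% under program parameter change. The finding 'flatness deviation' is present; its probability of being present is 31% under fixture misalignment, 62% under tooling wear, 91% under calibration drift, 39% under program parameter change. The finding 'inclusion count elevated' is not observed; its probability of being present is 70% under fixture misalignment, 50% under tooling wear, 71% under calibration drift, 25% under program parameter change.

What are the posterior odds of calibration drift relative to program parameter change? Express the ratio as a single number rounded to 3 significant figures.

0.495

The normalizing constant cancels in an odds ratio, so compute prior × likelihood for the two hypotheses only (using 1 − P(present | H) for each absent finding):
  calibration drift: 0.24 × 0.46 × 0.91 × (1 − 0.71) = 0.029135
  program parameter change: 0.33 × 0.61 × 0.39 × (1 − 0.25) = 0.05888
Posterior odds = 0.029135 / 0.05888 ≈ 0.495.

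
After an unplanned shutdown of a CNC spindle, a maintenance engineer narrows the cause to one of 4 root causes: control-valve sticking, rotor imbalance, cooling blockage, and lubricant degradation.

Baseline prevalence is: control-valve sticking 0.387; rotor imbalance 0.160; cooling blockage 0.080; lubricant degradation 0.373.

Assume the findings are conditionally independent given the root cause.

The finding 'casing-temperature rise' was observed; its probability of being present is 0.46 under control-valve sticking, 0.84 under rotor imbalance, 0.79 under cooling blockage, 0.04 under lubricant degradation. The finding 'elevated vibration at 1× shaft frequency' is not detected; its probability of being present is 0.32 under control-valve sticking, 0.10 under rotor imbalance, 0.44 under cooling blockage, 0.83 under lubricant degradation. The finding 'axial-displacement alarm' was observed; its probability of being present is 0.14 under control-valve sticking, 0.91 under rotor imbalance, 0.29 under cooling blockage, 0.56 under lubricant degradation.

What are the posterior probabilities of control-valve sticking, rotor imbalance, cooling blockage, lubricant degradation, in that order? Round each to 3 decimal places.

Multiply each prior by the joint likelihood of the evidence pattern (using 1 − P(present | H) for each absent finding):
  control-valve sticking: 0.387 × 0.46 × (1 − 0.32) × 0.14 = 0.016948
  rotor imbalance: 0.160 × 0.84 × (1 − 0.10) × 0.91 = 0.11007
  cooling blockage: 0.080 × 0.79 × (1 − 0.44) × 0.29 = 0.010264
  lubricant degradation: 0.373 × 0.04 × (1 − 0.83) × 0.56 = 0.0014204
Normalizing constant Z = 0.016948 + 0.11007 + 0.010264 + 0.0014204 = 0.13871.
P(control-valve sticking | evidence) = 0.016948 / 0.13871 ≈ 0.122
P(rotor imbalance | evidence) = 0.11007 / 0.13871 ≈ 0.794
P(cooling blockage | evidence) = 0.010264 / 0.13871 ≈ 0.074
P(lubricant degradation | evidence) = 0.0014204 / 0.13871 ≈ 0.010

0.122, 0.794, 0.074, 0.010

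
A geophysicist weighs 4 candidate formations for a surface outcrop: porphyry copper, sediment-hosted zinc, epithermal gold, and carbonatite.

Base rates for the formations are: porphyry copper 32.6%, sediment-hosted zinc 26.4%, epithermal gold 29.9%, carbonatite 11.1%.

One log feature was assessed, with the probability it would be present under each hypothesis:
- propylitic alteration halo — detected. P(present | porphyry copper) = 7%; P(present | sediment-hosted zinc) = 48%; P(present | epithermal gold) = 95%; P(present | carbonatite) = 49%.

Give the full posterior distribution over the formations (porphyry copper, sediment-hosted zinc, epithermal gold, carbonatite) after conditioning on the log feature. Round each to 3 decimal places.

For each hypothesis, the unnormalized posterior weight is prior × likelihood:
  porphyry copper: 0.326 × 0.07 = 0.02282
  sediment-hosted zinc: 0.264 × 0.48 = 0.12672
  epithermal gold: 0.299 × 0.95 = 0.28405
  carbonatite: 0.111 × 0.49 = 0.05439
Normalizing constant Z = 0.02282 + 0.12672 + 0.28405 + 0.05439 = 0.48798.
P(porphyry copper | evidence) = 0.02282 / 0.48798 ≈ 0.047
P(sediment-hosted zinc | evidence) = 0.12672 / 0.48798 ≈ 0.260
P(epithermal gold | evidence) = 0.28405 / 0.48798 ≈ 0.582
P(carbonatite | evidence) = 0.05439 / 0.48798 ≈ 0.111

0.047, 0.260, 0.582, 0.111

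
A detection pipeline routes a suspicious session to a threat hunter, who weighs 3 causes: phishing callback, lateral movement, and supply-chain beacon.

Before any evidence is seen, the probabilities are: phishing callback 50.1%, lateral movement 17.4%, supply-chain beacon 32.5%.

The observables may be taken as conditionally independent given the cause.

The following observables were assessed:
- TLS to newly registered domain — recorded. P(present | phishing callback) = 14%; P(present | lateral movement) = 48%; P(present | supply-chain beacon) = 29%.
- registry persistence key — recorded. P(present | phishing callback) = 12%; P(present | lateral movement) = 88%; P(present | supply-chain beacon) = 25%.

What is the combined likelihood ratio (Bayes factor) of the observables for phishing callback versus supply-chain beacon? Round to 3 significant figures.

0.232

The Bayes factor is the ratio of the joint likelihoods of the observable pattern under the two hypotheses.
  phishing callback: 0.14 × 0.12 = 0.0168
  supply-chain beacon: 0.29 × 0.25 = 0.0725
Bayes factor = 0.0168 / 0.0725 ≈ 0.232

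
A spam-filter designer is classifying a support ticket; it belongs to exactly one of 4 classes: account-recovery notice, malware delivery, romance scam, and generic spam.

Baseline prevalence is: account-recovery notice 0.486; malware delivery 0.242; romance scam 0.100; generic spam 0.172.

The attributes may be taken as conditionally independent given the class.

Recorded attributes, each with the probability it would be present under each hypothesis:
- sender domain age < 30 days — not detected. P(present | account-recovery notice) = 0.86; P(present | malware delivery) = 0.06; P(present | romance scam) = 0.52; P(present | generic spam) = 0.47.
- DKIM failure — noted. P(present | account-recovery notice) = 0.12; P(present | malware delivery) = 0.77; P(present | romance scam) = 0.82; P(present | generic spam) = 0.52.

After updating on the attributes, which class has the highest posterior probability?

malware delivery

By Bayes' rule with conditional independence, the unnormalized weight for each hypothesis is prior × ∏ likelihoods (using 1 − P(present | H) for each absent attribute):
  account-recovery notice: 0.486 × (1 − 0.86) × 0.12 = 0.0081648
  malware delivery: 0.242 × (1 − 0.06) × 0.77 = 0.17516
  romance scam: 0.100 × (1 − 0.52) × 0.82 = 0.03936
  generic spam: 0.172 × (1 − 0.47) × 0.52 = 0.047403
The unnormalized weights sum to 0.27009.
P(account-recovery notice | evidence) ≈ 0.0081648 / 0.27009 ≈ 0.030
P(malware delivery | evidence) ≈ 0.17516 / 0.27009 ≈ 0.649
P(romance scam | evidence) ≈ 0.03936 / 0.27009 ≈ 0.146
P(generic spam | evidence) ≈ 0.047403 / 0.27009 ≈ 0.176
The largest is 0.649, so malware delivery is most probable.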